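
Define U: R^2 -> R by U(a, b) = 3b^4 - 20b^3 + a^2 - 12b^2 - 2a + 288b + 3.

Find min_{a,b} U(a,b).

U(a,b) separates as P(a) + Q(b) + 3, so its minimum is min P + min Q + 3.
P'(a) = 2a - 2 vanishes at a ∈ {1}; Q'(b) = 12(b - 4)(b - 3)(b + 2) vanishes at b ∈ {-2, 3, 4}.
Local minima of P (where P''>0): P(1)=-1. Local minima of Q: Q(-2)=-416, Q(4)=448.
So the global minimum of U is P(1) + Q(-2) + 3 = -1 − 416 + 3 = -414, attained at (1, -2).

-414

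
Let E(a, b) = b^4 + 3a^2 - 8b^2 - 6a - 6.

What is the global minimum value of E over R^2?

-25

E(a,b) separates as P(a) + Q(b) − 6, so its minimum is min P + min Q − 6.
P'(a) = 6a - 6 vanishes at a ∈ {1}; Q'(b) = 4b(b - 2)(b + 2) vanishes at b ∈ {-2, 0, 2}.
Local minima of P (where P''>0): P(1)=-3. Local minima of Q: Q(-2)=-16, Q(2)=-16.
So the global minimum of E is P(1) + Q(-2) − 6 = -3 − 16 − 6 = -25, attained at (1, -2).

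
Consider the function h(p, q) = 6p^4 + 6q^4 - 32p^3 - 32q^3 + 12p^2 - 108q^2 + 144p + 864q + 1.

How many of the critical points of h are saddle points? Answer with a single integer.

h separates as a function of p plus a function of q, so ∇h=0 decouples.
∂h/∂p = 24(p - 3)(p - 2)(p + 1) = 0 at p ∈ {-1, 2, 3}; ∂h/∂q = 24(q - 4)(q - 3)(q + 3) = 0 at q ∈ {-3, 3, 4}.
The Hessian is diagonal: diag(h_pp, h_qq). Second derivatives: h_pp(-1)=288, h_pp(2)=-72, h_pp(3)=96; h_qq(-3)=1008, h_qq(3)=-144, h_qq(4)=168.
Saddle points occur where the two diagonal entries have opposite signs: (-1, 3), (2, -3), (2, 4), (3, 3). Count: 4.

4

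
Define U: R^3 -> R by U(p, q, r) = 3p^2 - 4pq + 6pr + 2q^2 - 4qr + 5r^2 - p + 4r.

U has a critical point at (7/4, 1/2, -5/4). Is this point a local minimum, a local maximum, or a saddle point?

local minimum

The Hessian is constant: H = [[6, -4, 6], [-4, 4, -4], [6, -4, 10]].
Leading principal minors: Δ₁ = 6, Δ₂ = 8, Δ₃ = 32.
All leading minors are positive, so H is positive definite: a local minimum.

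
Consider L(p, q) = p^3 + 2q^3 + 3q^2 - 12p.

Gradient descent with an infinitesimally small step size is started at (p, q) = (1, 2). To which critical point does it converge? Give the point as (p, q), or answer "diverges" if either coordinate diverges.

(2, 0)

L is separable, so gradient descent decouples: p follows -∂L/∂p, q follows -∂L/∂q.
∂L/∂p = 3(p - 2)(p + 2); at p=1 this is -9, so p increases.
∂L/∂q = 6q(q + 1); at q=2 this is 36, so q decreases.
p converges to its nearest critical value 2 (a local min of the p-part); q converges to 0. The iterate converges to (2, 0).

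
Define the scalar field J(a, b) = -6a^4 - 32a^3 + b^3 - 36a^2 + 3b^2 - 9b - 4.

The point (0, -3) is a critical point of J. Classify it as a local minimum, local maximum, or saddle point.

The mixed partial ∂²J/∂a∂b is 0, so the Hessian at any point is diag(J_aa, J_bb) = diag(-24(3a^2 + 8a + 3), 6(b + 1)).
At (0, -3): H = diag(-72, -12).
Both eigenvalues are negative, so H is negative definite: a local maximum.

local maximum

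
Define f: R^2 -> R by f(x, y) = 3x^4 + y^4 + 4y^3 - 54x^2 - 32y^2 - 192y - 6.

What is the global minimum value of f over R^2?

-1017

f(x,y) separates as P(x) + Q(y) − 6, so its minimum is min P + min Q − 6.
P'(x) = 12x(x - 3)(x + 3) vanishes at x ∈ {-3, 0, 3}; Q'(y) = 4(y - 4)(y + 3)(y + 4) vanishes at y ∈ {-4, -3, 4}.
Local minima of P (where P''>0): P(-3)=-243, P(3)=-243. Local minima of Q: Q(-4)=256, Q(4)=-768.
So the global minimum of f is P(-3) + Q(4) − 6 = -243 − 768 − 6 = -1017, attained at (-3, 4).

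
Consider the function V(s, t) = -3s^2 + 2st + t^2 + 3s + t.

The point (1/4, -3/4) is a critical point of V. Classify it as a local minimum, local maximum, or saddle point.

saddle point

The Hessian of V is constant: H = [[-6, 2], [2, 2]].
det(H) = (-6)·2 − 2² = -16.
Since det(H) < 0, H is indefinite and the critical point is a saddle point.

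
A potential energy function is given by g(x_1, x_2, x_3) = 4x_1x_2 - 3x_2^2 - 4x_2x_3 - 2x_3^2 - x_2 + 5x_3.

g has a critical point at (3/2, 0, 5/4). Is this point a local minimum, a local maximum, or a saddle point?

saddle point

The Hessian is constant: H = [[0, 4, 0], [4, -6, -4], [0, -4, -4]].
Leading principal minors: Δ₁ = 0, Δ₂ = -16, Δ₃ = 64.
The minors fit neither the all-positive nor the alternating-sign pattern, so H is indefinite: a saddle point.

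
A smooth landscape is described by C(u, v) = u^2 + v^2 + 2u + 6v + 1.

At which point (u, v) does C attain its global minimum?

C(u,v) separates as P(u) + Q(v) + 1, so its minimum is min P + min Q + 1.
P'(u) = 2u + 2 vanishes at u ∈ {-1}; Q'(v) = 2v + 6 vanishes at v ∈ {-3}.
Local minima of P (where P''>0): P(-1)=-1. Local minima of Q: Q(-3)=-9.
So the global minimum of C is P(-1) + Q(-3) + 1 = -1 − 9 + 1 = -9, attained at (-1, -3).

(-1, -3)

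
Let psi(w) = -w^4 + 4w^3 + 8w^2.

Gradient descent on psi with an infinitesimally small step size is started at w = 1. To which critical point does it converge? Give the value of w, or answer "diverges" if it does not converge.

psi'(w) = -4w(w - 4)(w + 1), so psi'(1) = 24.
Gradient descent moves in the -psi' direction, i.e. w is decreasing.
The nearest critical point in that direction is w = 0, where psi'' = 16 > 0 (a local minimum). The iterate converges there.

0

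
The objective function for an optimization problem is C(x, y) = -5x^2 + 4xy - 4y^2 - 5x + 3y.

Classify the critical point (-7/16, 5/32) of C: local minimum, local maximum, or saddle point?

The Hessian of C is constant: H = [[-10, 4], [4, -8]].
det(H) = (-10)·(-8) − 4² = 64.
det(H) > 0 and tr(H) = -18 < 0, so H is negative definite and the point is a local maximum.

local maximum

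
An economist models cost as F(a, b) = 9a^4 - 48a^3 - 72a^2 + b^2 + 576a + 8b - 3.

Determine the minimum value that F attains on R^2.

F(a,b) separates as P(a) + Q(b) − 3, so its minimum is min P + min Q − 3.
P'(a) = 36(a - 4)(a - 2)(a + 2) vanishes at a ∈ {-2, 2, 4}; Q'(b) = 2b + 8 vanishes at b ∈ {-4}.
Local minima of P (where P''>0): P(-2)=-912, P(4)=384. Local minima of Q: Q(-4)=-16.
So the global minimum of F is P(-2) + Q(-4) − 3 = -912 − 16 − 3 = -931, attained at (-2, -4).

-931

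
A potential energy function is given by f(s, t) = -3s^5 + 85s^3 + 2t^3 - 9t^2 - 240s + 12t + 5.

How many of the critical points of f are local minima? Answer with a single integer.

f separates as a function of s plus a function of t, so ∇f=0 decouples.
∂f/∂s = -15(s - 4)(s - 1)(s + 1)(s + 4) = 0 at s ∈ {-4, -1, 1, 4}; ∂f/∂t = 6(t - 2)(t - 1) = 0 at t ∈ {1, 2}.
The Hessian is diagonal: diag(f_ss, f_tt). Second derivatives: f_ss(-4)=1800, f_ss(-1)=-450, f_ss(1)=450, f_ss(4)=-1800; f_tt(1)=-6, f_tt(2)=6.
Local minima occur where both diagonal entries positive: (-4, 2), (1, 2). Count: 2.

2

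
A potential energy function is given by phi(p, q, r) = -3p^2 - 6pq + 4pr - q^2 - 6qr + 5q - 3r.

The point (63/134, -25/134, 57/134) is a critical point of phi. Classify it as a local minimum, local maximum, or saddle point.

saddle point

The Hessian is constant: H = [[-6, -6, 4], [-6, -2, -6], [4, -6, 0]].
Leading principal minors: Δ₁ = -6, Δ₂ = -24, Δ₃ = 536.
The minors fit neither the all-positive nor the alternating-sign pattern, so H is indefinite: a saddle point.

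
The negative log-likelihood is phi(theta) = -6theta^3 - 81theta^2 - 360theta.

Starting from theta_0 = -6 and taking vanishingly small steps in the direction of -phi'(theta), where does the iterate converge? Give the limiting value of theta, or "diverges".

phi'(theta) = -18(theta + 4)(theta + 5), so phi'(-6) = -36.
Gradient descent moves in the -phi' direction, i.e. theta is increasing.
The nearest critical point in that direction is theta = -5, where phi'' = 18 > 0 (a local minimum). The iterate converges there.

-5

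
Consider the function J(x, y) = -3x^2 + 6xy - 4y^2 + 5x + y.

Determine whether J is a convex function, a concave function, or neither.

J is quadratic, so its Hessian is the constant matrix H = [[-6, 6], [6, -8]].
det(H) = 12, tr(H) = -14.
det(H) > 0 and tr(H) < 0, so H is negative definite everywhere: concave.

concave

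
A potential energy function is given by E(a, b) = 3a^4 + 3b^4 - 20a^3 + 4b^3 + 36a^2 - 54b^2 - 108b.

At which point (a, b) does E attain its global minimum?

(0, 3)

E(a,b) separates as P(a) + Q(b), so its minimum is min P + min Q.
P'(a) = 12a(a - 3)(a - 2) vanishes at a ∈ {0, 2, 3}; Q'(b) = 12(b - 3)(b + 1)(b + 3) vanishes at b ∈ {-3, -1, 3}.
Local minima of P (where P''>0): P(0)=0, P(3)=27. Local minima of Q: Q(-3)=-27, Q(3)=-459.
So the global minimum of E is P(0) + Q(3) = 0 − 459 = -459, attained at (0, 3).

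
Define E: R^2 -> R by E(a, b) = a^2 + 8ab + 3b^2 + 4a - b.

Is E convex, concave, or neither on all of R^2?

neither

E is quadratic, so its Hessian is the constant matrix H = [[2, 8], [8, 6]].
det(H) = -52, tr(H) = 8.
det(H) < 0, so H is indefinite: neither convex nor concave.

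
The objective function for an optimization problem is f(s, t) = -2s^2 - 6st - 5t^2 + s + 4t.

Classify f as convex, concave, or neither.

concave

f is quadratic, so its Hessian is the constant matrix H = [[-4, -6], [-6, -10]].
det(H) = 4, tr(H) = -14.
det(H) > 0 and tr(H) < 0, so H is negative definite everywhere: concave.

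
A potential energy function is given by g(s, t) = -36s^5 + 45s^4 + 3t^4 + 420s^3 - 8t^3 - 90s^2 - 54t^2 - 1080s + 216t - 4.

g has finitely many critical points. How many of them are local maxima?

2

g separates as a function of s plus a function of t, so ∇g=0 decouples.
∂g/∂s = -180(s - 3)(s - 1)(s + 1)(s + 2) = 0 at s ∈ {-2, -1, 1, 3}; ∂g/∂t = 12(t - 3)(t - 2)(t + 3) = 0 at t ∈ {-3, 2, 3}.
The Hessian is diagonal: diag(g_ss, g_tt). Second derivatives: g_ss(-2)=2700, g_ss(-1)=-1440, g_ss(1)=2160, g_ss(3)=-7200; g_tt(-3)=360, g_tt(2)=-60, g_tt(3)=72.
Local maxima occur where both diagonal entries negative: (-1, 2), (3, 2). Count: 2.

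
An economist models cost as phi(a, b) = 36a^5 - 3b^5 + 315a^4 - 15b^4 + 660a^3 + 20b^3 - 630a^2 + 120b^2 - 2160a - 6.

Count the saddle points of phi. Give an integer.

phi separates as a function of a plus a function of b, so ∇phi=0 decouples.
∂phi/∂a = 180(a - 1)(a + 1)(a + 3)(a + 4) = 0 at a ∈ {-4, -3, -1, 1}; ∂phi/∂b = -15b(b - 2)(b + 2)(b + 4) = 0 at b ∈ {-4, -2, 0, 2}.
The Hessian is diagonal: diag(phi_aa, phi_bb). Second derivatives: phi_aa(-4)=-2700, phi_aa(-3)=1440, phi_aa(-1)=-2160, phi_aa(1)=7200; phi_bb(-4)=720, phi_bb(-2)=-240, phi_bb(0)=240, phi_bb(2)=-720.
Saddle points occur where the two diagonal entries have opposite signs: (-4, -4), (-4, 0), (-3, -2), (-3, 2), (-1, -4), (-1, 0), (1, -2), (1, 2). Count: 8.

8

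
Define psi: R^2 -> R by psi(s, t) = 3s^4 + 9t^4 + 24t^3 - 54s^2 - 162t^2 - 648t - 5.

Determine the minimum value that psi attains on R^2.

psi(s,t) separates as P(s) + Q(t) − 5, so its minimum is min P + min Q − 5.
P'(s) = 12s(s - 3)(s + 3) vanishes at s ∈ {-3, 0, 3}; Q'(t) = 36(t - 3)(t + 2)(t + 3) vanishes at t ∈ {-3, -2, 3}.
Local minima of P (where P''>0): P(-3)=-243, P(3)=-243. Local minima of Q: Q(-3)=567, Q(3)=-2025.
So the global minimum of psi is P(-3) + Q(3) − 5 = -243 − 2025 − 5 = -2273, attained at (-3, 3).

-2273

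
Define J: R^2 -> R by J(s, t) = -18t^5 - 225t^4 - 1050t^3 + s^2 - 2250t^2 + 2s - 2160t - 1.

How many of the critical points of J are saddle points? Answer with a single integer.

J separates as a function of s plus a function of t, so ∇J=0 decouples.
∂J/∂s = 2(s + 1) = 0 at s ∈ {-1}; ∂J/∂t = -90(t + 1)(t + 2)(t + 3)(t + 4) = 0 at t ∈ {-4, -3, -2, -1}.
The Hessian is diagonal: diag(J_ss, J_tt). Second derivatives: J_ss(-1)=2; J_tt(-4)=540, J_tt(-3)=-180, J_tt(-2)=180, J_tt(-1)=-540.
Saddle points occur where the two diagonal entries have opposite signs: (-1, -3), (-1, -1). Count: 2.

2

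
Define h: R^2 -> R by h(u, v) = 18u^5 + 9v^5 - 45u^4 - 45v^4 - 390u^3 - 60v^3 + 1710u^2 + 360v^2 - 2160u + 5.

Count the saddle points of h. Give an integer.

8

h separates as a function of u plus a function of v, so ∇h=0 decouples.
∂h/∂u = 90(u - 3)(u - 2)(u - 1)(u + 4) = 0 at u ∈ {-4, 1, 2, 3}; ∂h/∂v = 45v(v - 4)(v - 2)(v + 2) = 0 at v ∈ {-2, 0, 2, 4}.
The Hessian is diagonal: diag(h_uu, h_vv). Second derivatives: h_uu(-4)=-18900, h_uu(1)=900, h_uu(2)=-540, h_uu(3)=1260; h_vv(-2)=-2160, h_vv(0)=720, h_vv(2)=-720, h_vv(4)=2160.
Saddle points occur where the two diagonal entries have opposite signs: (-4, 0), (-4, 4), (1, -2), (1, 2), (2, 0), (2, 4), (3, -2), (3, 2). Count: 8.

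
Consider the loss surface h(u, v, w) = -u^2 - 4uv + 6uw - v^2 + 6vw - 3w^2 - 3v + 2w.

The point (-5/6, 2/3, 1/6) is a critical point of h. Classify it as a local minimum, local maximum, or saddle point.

The Hessian is constant: H = [[-2, -4, 6], [-4, -2, 6], [6, 6, -6]].
Leading principal minors: Δ₁ = -2, Δ₂ = -12, Δ₃ = -72.
The minors fit neither the all-positive nor the alternating-sign pattern, so H is indefinite: a saddle point.

saddle point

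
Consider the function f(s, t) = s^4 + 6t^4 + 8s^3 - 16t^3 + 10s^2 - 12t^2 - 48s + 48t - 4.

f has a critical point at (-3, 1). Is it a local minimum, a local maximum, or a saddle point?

local maximum

The mixed partial ∂²f/∂s∂t is 0, so the Hessian at any point is diag(f_ss, f_tt) = diag(4(3s^2 + 12s + 5), 24(3t^2 - 4t - 1)).
At (-3, 1): H = diag(-16, -48).
Both eigenvalues are negative, so H is negative definite: a local maximum.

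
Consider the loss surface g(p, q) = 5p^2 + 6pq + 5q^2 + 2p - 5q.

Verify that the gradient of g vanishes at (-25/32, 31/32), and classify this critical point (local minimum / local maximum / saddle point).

local minimum

∇g = (10p + 6q + 2, 6p + 10q - 5); substituting (-25/32, 31/32) gives ∇g = (0, 0), so (-25/32, 31/32) is indeed a critical point.
The Hessian of g is constant: H = [[10, 6], [6, 10]].
det(H) = 10·10 − 6² = 64.
det(H) > 0 and tr(H) = 20 > 0, so H is positive definite and the point is a local minimum.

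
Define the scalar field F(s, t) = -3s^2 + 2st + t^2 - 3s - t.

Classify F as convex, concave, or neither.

F is quadratic, so its Hessian is the constant matrix H = [[-6, 2], [2, 2]].
det(H) = -16, tr(H) = -4.
det(H) < 0, so H is indefinite: neither convex nor concave.

neither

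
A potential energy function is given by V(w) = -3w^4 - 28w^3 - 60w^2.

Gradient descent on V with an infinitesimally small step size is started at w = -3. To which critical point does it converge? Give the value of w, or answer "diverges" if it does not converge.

V'(w) = -12w(w + 2)(w + 5), so V'(-3) = -72.
Gradient descent moves in the -V' direction, i.e. w is increasing.
The nearest critical point in that direction is w = -2, where V'' = 72 > 0 (a local minimum). The iterate converges there.

-2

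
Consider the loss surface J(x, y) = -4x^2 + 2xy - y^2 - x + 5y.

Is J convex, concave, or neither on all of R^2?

concave

J is quadratic, so its Hessian is the constant matrix H = [[-8, 2], [2, -2]].
det(H) = 12, tr(H) = -10.
det(H) > 0 and tr(H) < 0, so H is negative definite everywhere: concave.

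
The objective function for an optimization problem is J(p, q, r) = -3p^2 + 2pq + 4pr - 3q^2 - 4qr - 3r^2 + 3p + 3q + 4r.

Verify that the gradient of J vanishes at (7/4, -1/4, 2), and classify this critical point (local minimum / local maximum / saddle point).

∇J = (-6p + 2q + 4r + 3, 2p - 6q - 4r + 3, 4p - 4q - 6r + 4); substituting (7/4, -1/4, 2) gives ∇J = (0, 0, 0), so (7/4, -1/4, 2) is indeed a critical point.
The Hessian is constant: H = [[-6, 2, 4], [2, -6, -4], [4, -4, -6]].
Leading principal minors: Δ₁ = -6, Δ₂ = 32, Δ₃ = -64.
The minors alternate sign starting negative (−, +, −), so H is negative definite: a local maximum.

local maximum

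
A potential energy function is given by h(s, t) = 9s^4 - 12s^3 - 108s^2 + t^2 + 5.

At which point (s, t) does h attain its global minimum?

h(s,t) separates as P(s) + Q(t) + 5, so its minimum is min P + min Q + 5.
P'(s) = 36s(s - 3)(s + 2) vanishes at s ∈ {-2, 0, 3}; Q'(t) = 2t vanishes at t ∈ {0}.
Local minima of P (where P''>0): P(-2)=-192, P(3)=-567. Local minima of Q: Q(0)=0.
So the global minimum of h is P(3) + Q(0) + 5 = -567 + 0 + 5 = -562, attained at (3, 0).

(3, 0)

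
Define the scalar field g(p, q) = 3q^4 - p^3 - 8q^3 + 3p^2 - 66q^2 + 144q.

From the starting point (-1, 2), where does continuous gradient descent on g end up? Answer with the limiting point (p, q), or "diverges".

g is separable, so gradient descent decouples: p follows -∂g/∂p, q follows -∂g/∂q.
∂g/∂p = -3p(p - 2); at p=-1 this is -9, so p increases.
∂g/∂q = 12(q - 4)(q - 1)(q + 3); at q=2 this is -120, so q increases.
p converges to its nearest critical value 0 (a local min of the p-part); q converges to 4. The iterate converges to (0, 4).

(0, 4)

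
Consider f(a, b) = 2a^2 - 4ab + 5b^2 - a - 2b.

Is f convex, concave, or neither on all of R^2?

convex

f is quadratic, so its Hessian is the constant matrix H = [[4, -4], [-4, 10]].
det(H) = 24, tr(H) = 14.
det(H) > 0 and tr(H) > 0, so H is positive definite everywhere: convex.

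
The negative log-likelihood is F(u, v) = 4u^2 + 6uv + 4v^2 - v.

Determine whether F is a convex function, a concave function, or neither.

convex

F is quadratic, so its Hessian is the constant matrix H = [[8, 6], [6, 8]].
det(H) = 28, tr(H) = 16.
det(H) > 0 and tr(H) > 0, so H is positive definite everywhere: convex.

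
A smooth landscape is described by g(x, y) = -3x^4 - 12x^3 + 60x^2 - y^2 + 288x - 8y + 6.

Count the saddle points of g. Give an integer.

1

g separates as a function of x plus a function of y, so ∇g=0 decouples.
∂g/∂x = -12(x - 3)(x + 2)(x + 4) = 0 at x ∈ {-4, -2, 3}; ∂g/∂y = -2(y + 4) = 0 at y ∈ {-4}.
The Hessian is diagonal: diag(g_xx, g_yy). Second derivatives: g_xx(-4)=-168, g_xx(-2)=120, g_xx(3)=-420; g_yy(-4)=-2.
Saddle points occur where the two diagonal entries have opposite signs: (-2, -4). Count: 1.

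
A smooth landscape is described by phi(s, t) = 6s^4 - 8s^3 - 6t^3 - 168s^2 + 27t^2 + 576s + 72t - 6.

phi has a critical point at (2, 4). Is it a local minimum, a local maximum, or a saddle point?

local maximum

The mixed partial ∂²phi/∂s∂t is 0, so the Hessian at any point is diag(phi_ss, phi_tt) = diag(24(3s^2 - 2s - 14), 18(-2t + 3)).
At (2, 4): H = diag(-144, -90).
Both eigenvalues are negative, so H is negative definite: a local maximum.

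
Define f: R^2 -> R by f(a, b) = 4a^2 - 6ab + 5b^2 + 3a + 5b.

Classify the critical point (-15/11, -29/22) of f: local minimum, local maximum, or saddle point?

local minimum

The Hessian of f is constant: H = [[8, -6], [-6, 10]].
det(H) = 8·10 − (-6)² = 44.
det(H) > 0 and tr(H) = 18 > 0, so H is positive definite and the point is a local minimum.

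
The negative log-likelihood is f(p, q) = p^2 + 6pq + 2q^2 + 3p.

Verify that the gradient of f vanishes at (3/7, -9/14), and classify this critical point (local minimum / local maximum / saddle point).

∇f = (2p + 6q + 3, 6p + 4q); substituting (3/7, -9/14) gives ∇f = (0, 0), so (3/7, -9/14) is indeed a critical point.
The Hessian of f is constant: H = [[2, 6], [6, 4]].
det(H) = 2·4 − 6² = -28.
Since det(H) < 0, H is indefinite and the critical point is a saddle point.

saddle point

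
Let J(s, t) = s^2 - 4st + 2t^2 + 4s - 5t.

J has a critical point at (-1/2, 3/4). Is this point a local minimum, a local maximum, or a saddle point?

saddle point

The Hessian of J is constant: H = [[2, -4], [-4, 4]].
det(H) = 2·4 − (-4)² = -8.
Since det(H) < 0, H is indefinite and the critical point is a saddle point.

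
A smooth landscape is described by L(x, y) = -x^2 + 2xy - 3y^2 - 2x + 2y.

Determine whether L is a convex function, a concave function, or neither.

concave

L is quadratic, so its Hessian is the constant matrix H = [[-2, 2], [2, -6]].
det(H) = 8, tr(H) = -8.
det(H) > 0 and tr(H) < 0, so H is negative definite everywhere: concave.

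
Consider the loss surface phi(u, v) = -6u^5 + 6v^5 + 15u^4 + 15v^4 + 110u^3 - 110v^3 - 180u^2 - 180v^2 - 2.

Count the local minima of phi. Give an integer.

phi separates as a function of u plus a function of v, so ∇phi=0 decouples.
∂phi/∂u = -30u(u - 4)(u - 1)(u + 3) = 0 at u ∈ {-3, 0, 1, 4}; ∂phi/∂v = 30v(v - 3)(v + 1)(v + 4) = 0 at v ∈ {-4, -1, 0, 3}.
The Hessian is diagonal: diag(phi_uu, phi_vv). Second derivatives: phi_uu(-3)=2520, phi_uu(0)=-360, phi_uu(1)=360, phi_uu(4)=-2520; phi_vv(-4)=-2520, phi_vv(-1)=360, phi_vv(0)=-360, phi_vv(3)=2520.
Local minima occur where both diagonal entries positive: (-3, -1), (-3, 3), (1, -1), (1, 3). Count: 4.

4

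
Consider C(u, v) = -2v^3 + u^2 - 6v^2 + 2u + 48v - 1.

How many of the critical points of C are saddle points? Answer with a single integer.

C separates as a function of u plus a function of v, so ∇C=0 decouples.
∂C/∂u = 2(u + 1) = 0 at u ∈ {-1}; ∂C/∂v = -6(v - 2)(v + 4) = 0 at v ∈ {-4, 2}.
The Hessian is diagonal: diag(C_uu, C_vv). Second derivatives: C_uu(-1)=2; C_vv(-4)=36, C_vv(2)=-36.
Saddle points occur where the two diagonal entries have opposite signs: (-1, 2). Count: 1.

1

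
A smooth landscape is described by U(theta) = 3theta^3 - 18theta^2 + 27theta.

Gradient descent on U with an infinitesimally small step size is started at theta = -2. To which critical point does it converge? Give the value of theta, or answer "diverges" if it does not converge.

U'(theta) = 9(theta - 3)(theta - 1), so U'(-2) = 135.
Gradient descent moves in the -U' direction, i.e. theta is decreasing.
There is no critical point below theta=-2, and U' keeps the same sign, so the iterate runs off to −∞.

diverges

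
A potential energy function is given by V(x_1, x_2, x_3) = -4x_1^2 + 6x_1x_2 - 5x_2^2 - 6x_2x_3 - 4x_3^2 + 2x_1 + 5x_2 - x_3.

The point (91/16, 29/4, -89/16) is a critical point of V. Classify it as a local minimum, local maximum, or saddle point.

local maximum

The Hessian is constant: H = [[-8, 6, 0], [6, -10, -6], [0, -6, -8]].
Leading principal minors: Δ₁ = -8, Δ₂ = 44, Δ₃ = -64.
The minors alternate sign starting negative (−, +, −), so H is negative definite: a local maximum.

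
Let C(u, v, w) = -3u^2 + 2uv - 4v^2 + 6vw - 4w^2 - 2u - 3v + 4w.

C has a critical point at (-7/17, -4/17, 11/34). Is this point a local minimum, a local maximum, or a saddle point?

The Hessian is constant: H = [[-6, 2, 0], [2, -8, 6], [0, 6, -8]].
Leading principal minors: Δ₁ = -6, Δ₂ = 44, Δ₃ = -136.
The minors alternate sign starting negative (−, +, −), so H is negative definite: a local maximum.

local maximum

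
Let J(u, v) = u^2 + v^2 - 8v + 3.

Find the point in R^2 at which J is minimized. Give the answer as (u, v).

J(u,v) separates as P(u) + Q(v) + 3, so its minimum is min P + min Q + 3.
P'(u) = 2u vanishes at u ∈ {0}; Q'(v) = 2v - 8 vanishes at v ∈ {4}.
Local minima of P (where P''>0): P(0)=0. Local minima of Q: Q(4)=-16.
So the global minimum of J is P(0) + Q(4) + 3 = 0 − 16 + 3 = -13, attained at (0, 4).

(0, 4)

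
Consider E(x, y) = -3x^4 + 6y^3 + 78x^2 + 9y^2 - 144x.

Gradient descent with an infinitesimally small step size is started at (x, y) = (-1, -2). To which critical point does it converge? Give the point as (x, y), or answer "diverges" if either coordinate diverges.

diverges

E is separable, so gradient descent decouples: x follows -∂E/∂x, y follows -∂E/∂y.
∂E/∂x = -12(x - 3)(x - 1)(x + 4); at x=-1 this is -288, so x increases.
∂E/∂y = 18y(y + 1); at y=-2 this is 36, so y decreases.
The y-coordinate has no critical point in that direction and runs off to infinity.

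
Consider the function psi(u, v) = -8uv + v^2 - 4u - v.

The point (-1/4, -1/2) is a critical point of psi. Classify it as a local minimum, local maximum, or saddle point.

The Hessian of psi is constant: H = [[0, -8], [-8, 2]].
det(H) = 0·2 − (-8)² = -64.
Since det(H) < 0, H is indefinite and the critical point is a saddle point.

saddle point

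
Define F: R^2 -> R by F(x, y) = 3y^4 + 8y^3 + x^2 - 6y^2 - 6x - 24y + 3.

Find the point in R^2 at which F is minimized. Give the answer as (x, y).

(3, 1)

F(x,y) separates as P(x) + Q(y) + 3, so its minimum is min P + min Q + 3.
P'(x) = 2x - 6 vanishes at x ∈ {3}; Q'(y) = 12(y - 1)(y + 1)(y + 2) vanishes at y ∈ {-2, -1, 1}.
Local minima of P (where P''>0): P(3)=-9. Local minima of Q: Q(-2)=8, Q(1)=-19.
So the global minimum of F is P(3) + Q(1) + 3 = -9 − 19 + 3 = -25, attained at (3, 1).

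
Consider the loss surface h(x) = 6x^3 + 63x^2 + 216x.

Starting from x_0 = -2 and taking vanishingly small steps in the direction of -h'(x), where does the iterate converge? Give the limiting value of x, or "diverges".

-3

h'(x) = 18(x + 3)(x + 4), so h'(-2) = 36.
Gradient descent moves in the -h' direction, i.e. x is decreasing.
The nearest critical point in that direction is x = -3, where h'' = 18 > 0 (a local minimum). The iterate converges there.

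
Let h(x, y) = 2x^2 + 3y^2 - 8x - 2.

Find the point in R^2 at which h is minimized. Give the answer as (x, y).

(2, 0)

h(x,y) separates as P(x) + Q(y) − 2, so its minimum is min P + min Q − 2.
P'(x) = 4x - 8 vanishes at x ∈ {2}; Q'(y) = 6y vanishes at y ∈ {0}.
Local minima of P (where P''>0): P(2)=-8. Local minima of Q: Q(0)=0.
So the global minimum of h is P(2) + Q(0) − 2 = -8 + 0 − 2 = -10, attained at (2, 0).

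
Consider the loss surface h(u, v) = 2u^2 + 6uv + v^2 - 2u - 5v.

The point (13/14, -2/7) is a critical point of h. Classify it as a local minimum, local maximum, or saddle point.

The Hessian of h is constant: H = [[4, 6], [6, 2]].
det(H) = 4·2 − 6² = -28.
Since det(H) < 0, H is indefinite and the critical point is a saddle point.

saddle point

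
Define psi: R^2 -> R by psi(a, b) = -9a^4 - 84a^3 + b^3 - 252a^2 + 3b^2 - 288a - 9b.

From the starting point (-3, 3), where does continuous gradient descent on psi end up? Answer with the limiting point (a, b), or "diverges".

(-2, 1)

psi is separable, so gradient descent decouples: a follows -∂psi/∂a, b follows -∂psi/∂b.
∂psi/∂a = -36(a + 1)(a + 2)(a + 4); at a=-3 this is -72, so a increases.
∂psi/∂b = 3(b - 1)(b + 3); at b=3 this is 36, so b decreases.
a converges to its nearest critical value -2 (a local min of the a-part); b converges to 1. The iterate converges to (-2, 1).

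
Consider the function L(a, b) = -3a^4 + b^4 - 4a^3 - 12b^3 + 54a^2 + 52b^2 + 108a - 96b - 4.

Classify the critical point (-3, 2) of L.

The mixed partial ∂²L/∂a∂b is 0, so the Hessian at any point is diag(L_aa, L_bb) = diag(12(-3a^2 - 2a + 9), 4(3b^2 - 18b + 26)).
At (-3, 2): H = diag(-144, 8).
The eigenvalues have opposite signs, so H is indefinite: a saddle point.

saddle point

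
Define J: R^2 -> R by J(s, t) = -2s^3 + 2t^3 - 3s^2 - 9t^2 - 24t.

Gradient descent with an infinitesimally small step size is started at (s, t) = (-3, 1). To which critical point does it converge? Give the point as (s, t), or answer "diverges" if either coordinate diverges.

(-1, 4)

J is separable, so gradient descent decouples: s follows -∂J/∂s, t follows -∂J/∂t.
∂J/∂s = -6s(s + 1); at s=-3 this is -36, so s increases.
∂J/∂t = 6(t - 4)(t + 1); at t=1 this is -36, so t increases.
s converges to its nearest critical value -1 (a local min of the s-part); t converges to 4. The iterate converges to (-1, 4).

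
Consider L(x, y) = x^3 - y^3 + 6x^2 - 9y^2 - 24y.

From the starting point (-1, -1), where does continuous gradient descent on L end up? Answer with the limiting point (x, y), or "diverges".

diverges

L is separable, so gradient descent decouples: x follows -∂L/∂x, y follows -∂L/∂y.
∂L/∂x = 3x(x + 4); at x=-1 this is -9, so x increases.
∂L/∂y = -3(y + 2)(y + 4); at y=-1 this is -9, so y increases.
The y-coordinate has no critical point in that direction and runs off to infinity.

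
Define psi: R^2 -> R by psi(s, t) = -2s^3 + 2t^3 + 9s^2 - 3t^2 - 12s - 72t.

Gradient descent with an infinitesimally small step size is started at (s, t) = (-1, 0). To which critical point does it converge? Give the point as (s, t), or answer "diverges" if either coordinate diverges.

psi is separable, so gradient descent decouples: s follows -∂psi/∂s, t follows -∂psi/∂t.
∂psi/∂s = -6(s - 2)(s - 1); at s=-1 this is -36, so s increases.
∂psi/∂t = 6(t - 4)(t + 3); at t=0 this is -72, so t increases.
s converges to its nearest critical value 1 (a local min of the s-part); t converges to 4. The iterate converges to (1, 4).

(1, 4)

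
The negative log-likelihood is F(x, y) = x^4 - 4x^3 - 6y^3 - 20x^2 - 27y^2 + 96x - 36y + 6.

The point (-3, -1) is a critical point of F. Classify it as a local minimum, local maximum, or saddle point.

The mixed partial ∂²F/∂x∂y is 0, so the Hessian at any point is diag(F_xx, F_yy) = diag(4(3x^2 - 6x - 10), -18(2y + 3)).
At (-3, -1): H = diag(140, -18).
The eigenvalues have opposite signs, so H is indefinite: a saddle point.

saddle point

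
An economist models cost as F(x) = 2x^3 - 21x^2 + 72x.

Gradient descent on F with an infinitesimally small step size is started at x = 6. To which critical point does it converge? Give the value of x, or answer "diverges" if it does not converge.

4

F'(x) = 6(x - 4)(x - 3), so F'(6) = 36.
Gradient descent moves in the -F' direction, i.e. x is decreasing.
The nearest critical point in that direction is x = 4, where F'' = 6 > 0 (a local minimum). The iterate converges there.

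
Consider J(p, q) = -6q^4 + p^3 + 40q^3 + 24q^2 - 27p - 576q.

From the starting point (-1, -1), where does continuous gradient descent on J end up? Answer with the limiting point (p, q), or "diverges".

(3, 3)

J is separable, so gradient descent decouples: p follows -∂J/∂p, q follows -∂J/∂q.
∂J/∂p = 3(p - 3)(p + 3); at p=-1 this is -24, so p increases.
∂J/∂q = -24(q - 4)(q - 3)(q + 2); at q=-1 this is -480, so q increases.
p converges to its nearest critical value 3 (a local min of the p-part); q converges to 3. The iterate converges to (3, 3).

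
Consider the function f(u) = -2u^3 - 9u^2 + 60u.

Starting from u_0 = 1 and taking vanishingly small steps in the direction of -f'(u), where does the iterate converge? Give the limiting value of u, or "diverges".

-5

f'(u) = -6(u - 2)(u + 5), so f'(1) = 36.
Gradient descent moves in the -f' direction, i.e. u is decreasing.
The nearest critical point in that direction is u = -5, where f'' = 42 > 0 (a local minimum). The iterate converges there.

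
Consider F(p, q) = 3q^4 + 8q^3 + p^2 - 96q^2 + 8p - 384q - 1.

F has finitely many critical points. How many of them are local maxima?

F separates as a function of p plus a function of q, so ∇F=0 decouples.
∂F/∂p = 2(p + 4) = 0 at p ∈ {-4}; ∂F/∂q = 12(q - 4)(q + 2)(q + 4) = 0 at q ∈ {-4, -2, 4}.
The Hessian is diagonal: diag(F_pp, F_qq). Second derivatives: F_pp(-4)=2; F_qq(-4)=192, F_qq(-2)=-144, F_qq(4)=576.
Local maxima occur where both diagonal entries negative: none. Count: 0.

0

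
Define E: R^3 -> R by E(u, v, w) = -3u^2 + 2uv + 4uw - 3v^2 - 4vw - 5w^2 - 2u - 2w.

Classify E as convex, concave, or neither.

concave

E is quadratic, so its Hessian is the constant matrix H = [[-6, 2, 4], [2, -6, -4], [4, -4, -10]].
Leading principal minors: -6, 32, -192.
Signs alternate −, +, − ⇒ H ≺ 0 ⇒ concave.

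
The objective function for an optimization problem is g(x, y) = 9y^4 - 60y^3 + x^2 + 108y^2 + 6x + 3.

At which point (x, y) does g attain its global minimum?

g(x,y) separates as P(x) + Q(y) + 3, so its minimum is min P + min Q + 3.
P'(x) = 2x + 6 vanishes at x ∈ {-3}; Q'(y) = 36y(y - 3)(y - 2) vanishes at y ∈ {0, 2, 3}.
Local minima of P (where P''>0): P(-3)=-9. Local minima of Q: Q(0)=0, Q(3)=81.
So the global minimum of g is P(-3) + Q(0) + 3 = -9 + 0 + 3 = -6, attained at (-3, 0).

(-3, 0)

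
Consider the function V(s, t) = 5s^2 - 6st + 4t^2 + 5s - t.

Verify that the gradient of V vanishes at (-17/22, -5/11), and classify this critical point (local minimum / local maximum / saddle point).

local minimum

∇V = (10s - 6t + 5, -6s + 8t - 1); substituting (-17/22, -5/11) gives ∇V = (0, 0), so (-17/22, -5/11) is indeed a critical point.
The Hessian of V is constant: H = [[10, -6], [-6, 8]].
det(H) = 10·8 − (-6)² = 44.
det(H) > 0 and tr(H) = 18 > 0, so H is positive definite and the point is a local minimum.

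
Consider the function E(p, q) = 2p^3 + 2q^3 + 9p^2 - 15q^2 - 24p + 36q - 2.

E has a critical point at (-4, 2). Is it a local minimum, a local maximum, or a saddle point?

The mixed partial ∂²E/∂p∂q is 0, so the Hessian at any point is diag(E_pp, E_qq) = diag(6(2p + 3), 6(2q - 5)).
At (-4, 2): H = diag(-30, -6).
Both eigenvalues are negative, so H is negative definite: a local maximum.

local maximum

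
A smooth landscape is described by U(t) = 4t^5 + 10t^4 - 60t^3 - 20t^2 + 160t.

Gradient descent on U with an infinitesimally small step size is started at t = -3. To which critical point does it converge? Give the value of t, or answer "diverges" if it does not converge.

U'(t) = 20(t - 2)(t - 1)(t + 1)(t + 4), so U'(-3) = -800.
Gradient descent moves in the -U' direction, i.e. t is increasing.
The nearest critical point in that direction is t = -1, where U'' = 360 > 0 (a local minimum). The iterate converges there.

-1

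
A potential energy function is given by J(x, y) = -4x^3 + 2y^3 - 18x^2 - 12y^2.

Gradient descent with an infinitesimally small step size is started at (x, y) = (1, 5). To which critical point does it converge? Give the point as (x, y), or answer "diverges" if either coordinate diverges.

diverges

J is separable, so gradient descent decouples: x follows -∂J/∂x, y follows -∂J/∂y.
∂J/∂x = -12x(x + 3); at x=1 this is -48, so x increases.
∂J/∂y = 6y(y - 4); at y=5 this is 30, so y decreases.
The x-coordinate has no critical point in that direction and runs off to infinity.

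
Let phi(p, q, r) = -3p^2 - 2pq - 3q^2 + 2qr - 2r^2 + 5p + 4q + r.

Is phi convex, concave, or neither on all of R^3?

concave

phi is quadratic, so its Hessian is the constant matrix H = [[-6, -2, 0], [-2, -6, 2], [0, 2, -4]].
Leading principal minors: -6, 32, -104.
Signs alternate −, +, − ⇒ H ≺ 0 ⇒ concave.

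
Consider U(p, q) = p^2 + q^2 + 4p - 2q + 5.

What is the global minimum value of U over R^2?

0

U(p,q) separates as A(p) + B(q) + 5, so its minimum is min A + min B + 5.
A'(p) = 2p + 4 vanishes at p ∈ {-2}; B'(q) = 2q - 2 vanishes at q ∈ {1}.
Local minima of A (where A''>0): A(-2)=-4. Local minima of B: B(1)=-1.
So the global minimum of U is A(-2) + B(1) + 5 = -4 − 1 + 5 = 0, attained at (-2, 1).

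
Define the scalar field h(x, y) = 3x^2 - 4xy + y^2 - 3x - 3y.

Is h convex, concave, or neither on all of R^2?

neither

h is quadratic, so its Hessian is the constant matrix H = [[6, -4], [-4, 2]].
det(H) = -4, tr(H) = 8.
det(H) < 0, so H is indefinite: neither convex nor concave.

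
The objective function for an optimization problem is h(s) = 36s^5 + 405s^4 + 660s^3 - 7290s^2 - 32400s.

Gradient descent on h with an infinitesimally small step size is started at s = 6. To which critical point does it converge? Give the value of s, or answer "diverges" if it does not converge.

3

h'(s) = 180(s - 3)(s + 3)(s + 4)(s + 5), so h'(6) = 534600.
Gradient descent moves in the -h' direction, i.e. s is decreasing.
The nearest critical point in that direction is s = 3, where h'' = 60480 > 0 (a local minimum). The iterate converges there.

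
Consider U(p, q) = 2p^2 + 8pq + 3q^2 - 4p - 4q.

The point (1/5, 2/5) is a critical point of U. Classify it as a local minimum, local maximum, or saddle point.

The Hessian of U is constant: H = [[4, 8], [8, 6]].
det(H) = 4·6 − 8² = -40.
Since det(H) < 0, H is indefinite and the critical point is a saddle point.

saddle point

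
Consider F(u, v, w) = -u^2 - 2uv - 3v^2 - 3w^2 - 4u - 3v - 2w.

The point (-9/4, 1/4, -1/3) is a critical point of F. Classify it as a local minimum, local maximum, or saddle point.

local maximum

The Hessian is constant: H = [[-2, -2, 0], [-2, -6, 0], [0, 0, -6]].
Leading principal minors: Δ₁ = -2, Δ₂ = 8, Δ₃ = -48.
The minors alternate sign starting negative (−, +, −), so H is negative definite: a local maximum.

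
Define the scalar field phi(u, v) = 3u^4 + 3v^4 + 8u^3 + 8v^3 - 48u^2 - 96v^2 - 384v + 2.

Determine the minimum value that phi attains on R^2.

phi(u,v) separates as P(u) + Q(v) + 2, so its minimum is min P + min Q + 2.
P'(u) = 12u(u - 2)(u + 4) vanishes at u ∈ {-4, 0, 2}; Q'(v) = 12(v - 4)(v + 2)(v + 4) vanishes at v ∈ {-4, -2, 4}.
Local minima of P (where P''>0): P(-4)=-512, P(2)=-80. Local minima of Q: Q(-4)=256, Q(4)=-1792.
So the global minimum of phi is P(-4) + Q(4) + 2 = -512 − 1792 + 2 = -2302, attained at (-4, 4).

-2302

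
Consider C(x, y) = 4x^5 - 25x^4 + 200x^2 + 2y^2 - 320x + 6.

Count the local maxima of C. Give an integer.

C separates as a function of x plus a function of y, so ∇C=0 decouples.
∂C/∂x = 20(x - 4)(x - 2)(x - 1)(x + 2) = 0 at x ∈ {-2, 1, 2, 4}; ∂C/∂y = 4y = 0 at y ∈ {0}.
The Hessian is diagonal: diag(C_xx, C_yy). Second derivatives: C_xx(-2)=-1440, C_xx(1)=180, C_xx(2)=-160, C_xx(4)=720; C_yy(0)=4.
Local maxima occur where both diagonal entries negative: none. Count: 0.

0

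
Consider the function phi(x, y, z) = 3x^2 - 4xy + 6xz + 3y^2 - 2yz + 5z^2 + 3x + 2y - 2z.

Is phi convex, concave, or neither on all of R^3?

phi is quadratic, so its Hessian is the constant matrix H = [[6, -4, 6], [-4, 6, -2], [6, -2, 10]].
Leading principal minors: 6, 20, 56.
All positive ⇒ H ≻ 0 ⇒ convex.

convex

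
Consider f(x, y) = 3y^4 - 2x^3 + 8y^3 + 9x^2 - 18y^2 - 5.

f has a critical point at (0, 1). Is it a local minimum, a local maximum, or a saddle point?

local minimum

The mixed partial ∂²f/∂x∂y is 0, so the Hessian at any point is diag(f_xx, f_yy) = diag(6(-2x + 3), 12(3y^2 + 4y - 3)).
At (0, 1): H = diag(18, 48).
Both eigenvalues are positive, so H is positive definite: a local minimum.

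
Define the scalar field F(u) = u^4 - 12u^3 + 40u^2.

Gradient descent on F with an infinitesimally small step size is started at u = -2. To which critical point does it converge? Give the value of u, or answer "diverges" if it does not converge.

F'(u) = 4u(u - 5)(u - 4), so F'(-2) = -336.
Gradient descent moves in the -F' direction, i.e. u is increasing.
The nearest critical point in that direction is u = 0, where F'' = 80 > 0 (a local minimum). The iterate converges there.

0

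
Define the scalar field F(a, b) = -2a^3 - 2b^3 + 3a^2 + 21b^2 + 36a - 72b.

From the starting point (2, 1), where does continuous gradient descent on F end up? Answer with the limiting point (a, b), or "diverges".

F is separable, so gradient descent decouples: a follows -∂F/∂a, b follows -∂F/∂b.
∂F/∂a = -6(a - 3)(a + 2); at a=2 this is 24, so a decreases.
∂F/∂b = -6(b - 4)(b - 3); at b=1 this is -36, so b increases.
a converges to its nearest critical value -2 (a local min of the a-part); b converges to 3. The iterate converges to (-2, 3).

(-2, 3)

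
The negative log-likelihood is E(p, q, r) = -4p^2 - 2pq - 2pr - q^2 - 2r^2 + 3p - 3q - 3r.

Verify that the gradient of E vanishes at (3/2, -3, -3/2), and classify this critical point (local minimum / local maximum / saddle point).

local maximum

∇E = (-8p - 2q - 2r + 3, -2p - 2q - 3, -2p - 4r - 3); substituting (3/2, -3, -3/2) gives ∇E = (0, 0, 0), so (3/2, -3, -3/2) is indeed a critical point.
The Hessian is constant: H = [[-8, -2, -2], [-2, -2, 0], [-2, 0, -4]].
Leading principal minors: Δ₁ = -8, Δ₂ = 12, Δ₃ = -40.
The minors alternate sign starting negative (−, +, −), so H is negative definite: a local maximum.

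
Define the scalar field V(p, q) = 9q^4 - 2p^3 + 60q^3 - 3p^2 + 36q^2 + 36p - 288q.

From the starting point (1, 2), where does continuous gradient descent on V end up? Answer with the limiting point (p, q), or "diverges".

V is separable, so gradient descent decouples: p follows -∂V/∂p, q follows -∂V/∂q.
∂V/∂p = -6(p - 2)(p + 3); at p=1 this is 24, so p decreases.
∂V/∂q = 36(q - 1)(q + 2)(q + 4); at q=2 this is 864, so q decreases.
p converges to its nearest critical value -3 (a local min of the p-part); q converges to 1. The iterate converges to (-3, 1).

(-3, 1)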